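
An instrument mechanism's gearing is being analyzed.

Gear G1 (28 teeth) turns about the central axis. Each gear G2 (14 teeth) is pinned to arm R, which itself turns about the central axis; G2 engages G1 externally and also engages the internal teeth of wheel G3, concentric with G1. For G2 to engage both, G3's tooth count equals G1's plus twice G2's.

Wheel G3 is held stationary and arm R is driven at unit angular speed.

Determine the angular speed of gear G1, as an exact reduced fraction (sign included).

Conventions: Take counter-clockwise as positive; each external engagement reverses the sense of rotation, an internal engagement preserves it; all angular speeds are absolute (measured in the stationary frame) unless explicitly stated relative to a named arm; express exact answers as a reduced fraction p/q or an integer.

planetary set (28T centre, 14T on arm, 56T internal) — Willis relation
ring teeth: 28 + 2·14 = 56
28(ω_sun−ω_arm) = −56(ω_ring−ω_arm),  ω_ring = 0, ω_arm = 1
ω_sun = 1 − (56/28)(0−1) = 3
exact speed ratio = 3

3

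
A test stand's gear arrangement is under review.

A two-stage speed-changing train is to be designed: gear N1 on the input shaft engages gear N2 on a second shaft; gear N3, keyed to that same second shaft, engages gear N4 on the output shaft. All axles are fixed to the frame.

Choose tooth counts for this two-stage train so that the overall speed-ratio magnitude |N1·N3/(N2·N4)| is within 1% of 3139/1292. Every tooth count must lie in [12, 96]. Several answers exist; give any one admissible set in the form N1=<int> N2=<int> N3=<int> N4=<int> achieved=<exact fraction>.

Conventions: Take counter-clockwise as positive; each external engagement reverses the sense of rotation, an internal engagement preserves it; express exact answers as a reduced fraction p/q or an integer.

2-stage fixed-axis compound train for ratio 3139/1292
target = 3139/1292 in lowest terms: an exact hit needs N1·N3 = k·3139 and N2·N4 = k·1292 for one integer k, every count in [12, 96]; additionally prefer no 1:1 stage (N1 ≠ N2, N3 ≠ N4)
k = 1: N1·N3 = 3139 = 43·73, N2·N4 = 1292 = 17·76
achieved = 43·73/(17·76) = 3139/1292; |achieved − target| = 0 ≤ 3139/129200 ✓

N1=43 N2=17 N3=73 N4=76 achieved=3139/1292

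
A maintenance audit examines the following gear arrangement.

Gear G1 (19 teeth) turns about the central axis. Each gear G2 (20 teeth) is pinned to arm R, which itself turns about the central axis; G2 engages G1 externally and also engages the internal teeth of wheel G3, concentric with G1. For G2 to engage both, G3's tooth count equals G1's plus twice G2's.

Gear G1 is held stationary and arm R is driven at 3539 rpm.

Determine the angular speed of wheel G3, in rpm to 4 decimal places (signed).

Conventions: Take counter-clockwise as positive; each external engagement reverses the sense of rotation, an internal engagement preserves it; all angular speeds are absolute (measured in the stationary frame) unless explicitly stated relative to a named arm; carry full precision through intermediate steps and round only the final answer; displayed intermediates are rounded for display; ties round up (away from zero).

class = planetary set [G3 = 19+2·20 = 59; Willis about the carrier]
normalise by the input: solve with ω_arm = 1, then scale by 3539 rpm
ring teeth: 19 + 2·20 = 59
19(ω_sun−ω_arm) = −59(ω_ring−ω_arm),  ω_sun = 0, ω_arm = 1
ω_ring = 1 − (19/59)(0−1) = 78/59
scale: ω_ring = 78/59 × 3539 rpm = +4678.6780 rpm

+4678.6780 rpm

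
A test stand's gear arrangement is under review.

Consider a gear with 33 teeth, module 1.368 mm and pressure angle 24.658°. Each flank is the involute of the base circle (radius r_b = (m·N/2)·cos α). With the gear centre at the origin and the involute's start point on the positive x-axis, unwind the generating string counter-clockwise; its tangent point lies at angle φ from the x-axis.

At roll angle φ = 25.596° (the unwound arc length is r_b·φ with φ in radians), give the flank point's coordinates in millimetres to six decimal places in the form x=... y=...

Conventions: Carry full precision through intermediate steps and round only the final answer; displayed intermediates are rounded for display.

topology: single-mesh involute geometry — m = 1.368, N = 33
pitch radius r_p = m·N/2 = 1.368·33/2 = 22.572000
base radius r_b = r_p·cos α = 22.572000·cos 24.658° = 20.513755
roll angle φ = 25.596° = 0.44673448 rad
x = r_b·(cos φ + φ·sin φ) = 22.459734
y = r_b·(sin φ − φ·cos φ) = 0.597558

x=22.459734 y=0.597558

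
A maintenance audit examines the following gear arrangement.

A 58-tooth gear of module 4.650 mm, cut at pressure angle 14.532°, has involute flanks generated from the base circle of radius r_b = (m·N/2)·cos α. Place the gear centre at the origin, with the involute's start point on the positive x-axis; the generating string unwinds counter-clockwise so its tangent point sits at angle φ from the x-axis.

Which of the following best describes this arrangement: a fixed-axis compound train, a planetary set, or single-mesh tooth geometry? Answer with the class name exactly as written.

recognized (one wheel, involute flank): single-mesh tooth geometry, m = 4.650, N = 58
classification: single-mesh tooth geometry

single-mesh tooth geometry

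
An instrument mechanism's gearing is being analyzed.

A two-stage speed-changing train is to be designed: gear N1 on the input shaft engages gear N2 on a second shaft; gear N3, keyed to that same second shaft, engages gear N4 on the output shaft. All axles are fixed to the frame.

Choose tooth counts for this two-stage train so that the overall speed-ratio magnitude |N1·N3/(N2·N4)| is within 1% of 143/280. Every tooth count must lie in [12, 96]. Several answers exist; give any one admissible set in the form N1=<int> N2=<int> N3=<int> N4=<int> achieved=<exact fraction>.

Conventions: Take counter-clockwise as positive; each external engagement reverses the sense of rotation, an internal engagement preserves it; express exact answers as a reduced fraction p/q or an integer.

N1=13 N2=14 N3=22 N4=40 achieved=143/280

2-stage fixed-axis compound train for ratio 143/280
target = 143/280 in lowest terms: an exact hit needs N1·N3 = k·143 and N2·N4 = k·280 for one integer k, every count in [12, 96]; additionally prefer no 1:1 stage (N1 ≠ N2, N3 ≠ N4)
k = 1: no 1:1-free in-range split of k·143 and k·280 into factor pairs; take k = 2
k = 2: N1·N3 = 286 = 13·22, N2·N4 = 560 = 14·40
achieved = 13·22/(14·40) = 143/280; |achieved − target| = 0 ≤ 143/28000 ✓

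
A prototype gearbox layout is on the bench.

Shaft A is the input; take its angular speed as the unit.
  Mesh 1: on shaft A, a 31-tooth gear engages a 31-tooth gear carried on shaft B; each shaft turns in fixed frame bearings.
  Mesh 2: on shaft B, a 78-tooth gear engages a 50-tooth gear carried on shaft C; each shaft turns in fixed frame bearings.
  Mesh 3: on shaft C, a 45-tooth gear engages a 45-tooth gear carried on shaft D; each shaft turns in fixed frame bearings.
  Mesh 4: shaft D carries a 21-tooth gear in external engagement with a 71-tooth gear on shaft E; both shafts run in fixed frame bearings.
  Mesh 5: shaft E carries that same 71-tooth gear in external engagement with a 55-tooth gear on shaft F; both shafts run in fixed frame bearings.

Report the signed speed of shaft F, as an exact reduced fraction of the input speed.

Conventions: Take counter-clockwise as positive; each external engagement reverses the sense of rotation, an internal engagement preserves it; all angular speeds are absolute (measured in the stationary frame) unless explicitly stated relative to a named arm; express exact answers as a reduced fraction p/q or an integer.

-819/1375

5-mesh fixed-axis compound train (all bearings frame-fixed)
mesh 1 [31T→31T]: |ω|/ω_in = 1×31/31 = 1, sense flips to −
mesh 2 [78T→50T]: |ω|/ω_in = 1×78/50 = 39/25, sense flips to +
mesh 3 [45T→45T]: |ω|/ω_in = (39/25)×45/45 = 39/25, sense flips to −
mesh 4 [21T→71T]: |ω|/ω_in = (39/25)×21/71 = 819/1775, sense flips to +
mesh 5 [71T→55T]: |ω|/ω_in = (819/1775)×71/55 = 819/1375, sense flips to −
signed output speed (× input speed) = -819/1375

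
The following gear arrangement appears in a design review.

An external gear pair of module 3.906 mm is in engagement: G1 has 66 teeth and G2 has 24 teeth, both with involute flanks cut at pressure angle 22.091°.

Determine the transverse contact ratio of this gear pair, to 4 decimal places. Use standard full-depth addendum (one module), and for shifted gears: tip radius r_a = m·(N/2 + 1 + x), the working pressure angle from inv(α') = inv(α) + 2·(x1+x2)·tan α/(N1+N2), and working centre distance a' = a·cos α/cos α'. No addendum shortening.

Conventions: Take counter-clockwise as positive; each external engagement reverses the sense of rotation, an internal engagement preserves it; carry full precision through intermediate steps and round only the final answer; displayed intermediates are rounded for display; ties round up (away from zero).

single-mesh involute tooth geometry (66T engaging 24T at module 3.906)
base radii: r_b1 = 119.435303, r_b2 = 43.431019
tip radii: r_a1 = 132.804000, r_a2 = 50.778000
no profile shift: α' = α, a' = a
action lengths: √(r_a1²−r_b1²) = 58.069878, √(r_a2²−r_b2²) = 26.308779
base pitch p_b = π·m·cos α = 11.370214
CR = (58.069878 + 26.308779 − 175.770000·sin 22.09100°)/11.370214 = 1.607296
contact ratio ≈ 1.6073

1.6073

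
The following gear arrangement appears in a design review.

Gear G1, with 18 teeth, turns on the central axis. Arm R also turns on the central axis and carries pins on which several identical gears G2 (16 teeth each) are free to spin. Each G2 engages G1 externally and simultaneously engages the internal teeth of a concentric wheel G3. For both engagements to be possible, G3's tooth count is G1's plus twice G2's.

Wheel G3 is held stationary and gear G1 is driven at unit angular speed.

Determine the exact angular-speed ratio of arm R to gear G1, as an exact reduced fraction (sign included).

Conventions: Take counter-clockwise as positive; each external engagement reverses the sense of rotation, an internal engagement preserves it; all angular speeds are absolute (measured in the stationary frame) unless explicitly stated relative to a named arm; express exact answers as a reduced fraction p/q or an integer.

planetary set (18T centre, 16T on arm, 50T internal) — Willis relation
ring teeth: 18 + 2·16 = 50
18(ω_sun−ω_arm) = −50(ω_ring−ω_arm),  ω_ring = 0, ω_sun = 1
18(1−ω_arm) = −50(0−ω_arm)  ⇒  68·ω_arm = 18  ⇒  ω_arm = 9/34
ω_out/ω_in = 9/34

9/34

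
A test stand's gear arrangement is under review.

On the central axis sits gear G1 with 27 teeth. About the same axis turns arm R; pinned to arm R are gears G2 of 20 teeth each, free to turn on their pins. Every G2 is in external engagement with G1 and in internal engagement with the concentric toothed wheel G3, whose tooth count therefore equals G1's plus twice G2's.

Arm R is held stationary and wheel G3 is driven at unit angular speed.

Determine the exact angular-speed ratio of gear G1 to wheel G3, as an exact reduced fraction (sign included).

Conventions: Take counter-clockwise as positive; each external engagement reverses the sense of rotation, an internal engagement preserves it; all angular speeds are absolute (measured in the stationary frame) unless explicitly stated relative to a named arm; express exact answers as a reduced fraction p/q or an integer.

-67/27

planetary set (27T centre, 20T on arm, 67T internal) — Willis relation
ring teeth: 27 + 2·20 = 67
27(ω_sun−ω_arm) = −67(ω_ring−ω_arm),  ω_arm = 0, ω_ring = 1
ω_sun = 0 − (67/27)(1−0) = -67/27
ω_out/ω_in = -67/27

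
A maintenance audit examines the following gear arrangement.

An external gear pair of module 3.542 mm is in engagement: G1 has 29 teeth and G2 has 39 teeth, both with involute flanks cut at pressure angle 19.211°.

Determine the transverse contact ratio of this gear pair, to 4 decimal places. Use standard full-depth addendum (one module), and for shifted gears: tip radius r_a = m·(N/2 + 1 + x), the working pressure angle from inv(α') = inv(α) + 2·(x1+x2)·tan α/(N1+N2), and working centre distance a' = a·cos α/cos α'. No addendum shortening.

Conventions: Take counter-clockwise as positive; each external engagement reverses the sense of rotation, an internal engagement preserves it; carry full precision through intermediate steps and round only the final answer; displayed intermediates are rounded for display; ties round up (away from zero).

1.7143

recognized (one external pair, fixed centres): single-mesh tooth geometry, m = 3.542, N1 = 29, N2 = 39
base radii: r_b1 = 48.498982, r_b2 = 65.222769
tip radii: r_a1 = 54.901000, r_a2 = 72.611000
no profile shift: α' = α, a' = a
action lengths: √(r_a1²−r_b1²) = 25.728749, √(r_a2²−r_b2²) = 31.911560
base pitch p_b = π·m·cos α = 10.507865
CR = (25.728749 + 31.911560 − 120.428000·sin 19.21100°)/10.507865 = 1.714308
contact ratio ≈ 1.7143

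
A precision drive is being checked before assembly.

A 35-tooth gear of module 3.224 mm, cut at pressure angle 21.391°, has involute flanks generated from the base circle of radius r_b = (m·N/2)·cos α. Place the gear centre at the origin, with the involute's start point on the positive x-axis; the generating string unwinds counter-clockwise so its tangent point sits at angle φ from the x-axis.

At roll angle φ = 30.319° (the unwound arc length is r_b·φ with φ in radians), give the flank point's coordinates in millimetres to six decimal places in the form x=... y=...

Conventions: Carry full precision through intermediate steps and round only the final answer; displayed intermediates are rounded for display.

recognized (one wheel, involute flank): single-mesh tooth geometry, m = 3.224, N = 35
pitch radius r_p = m·N/2 = 3.224·35/2 = 56.420000
base radius r_b = r_p·cos α = 56.420000·cos 21.391° = 52.533402
roll angle φ = 30.319° = 0.52916638 rad
x = r_b·(cos φ + φ·sin φ) = 59.381590
y = r_b·(sin φ − φ·cos φ) = 2.522789

x=59.381590 y=2.522789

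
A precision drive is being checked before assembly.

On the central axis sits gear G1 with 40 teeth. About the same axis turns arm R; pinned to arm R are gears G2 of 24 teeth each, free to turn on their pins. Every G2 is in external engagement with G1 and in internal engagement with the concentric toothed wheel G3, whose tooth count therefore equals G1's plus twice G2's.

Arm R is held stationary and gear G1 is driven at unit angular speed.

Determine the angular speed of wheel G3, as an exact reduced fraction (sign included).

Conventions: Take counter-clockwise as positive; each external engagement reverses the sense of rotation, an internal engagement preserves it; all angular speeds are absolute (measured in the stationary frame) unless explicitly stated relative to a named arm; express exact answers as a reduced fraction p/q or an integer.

planetary set (40T centre, 24T on arm, 88T internal) — Willis relation
ring teeth: 40 + 2·24 = 88
40(ω_sun−ω_arm) = −88(ω_ring−ω_arm),  ω_arm = 0, ω_sun = 1
ω_ring = 0 − (40/88)(1−0) = -5/11
exact speed ratio = -5/11

-5/11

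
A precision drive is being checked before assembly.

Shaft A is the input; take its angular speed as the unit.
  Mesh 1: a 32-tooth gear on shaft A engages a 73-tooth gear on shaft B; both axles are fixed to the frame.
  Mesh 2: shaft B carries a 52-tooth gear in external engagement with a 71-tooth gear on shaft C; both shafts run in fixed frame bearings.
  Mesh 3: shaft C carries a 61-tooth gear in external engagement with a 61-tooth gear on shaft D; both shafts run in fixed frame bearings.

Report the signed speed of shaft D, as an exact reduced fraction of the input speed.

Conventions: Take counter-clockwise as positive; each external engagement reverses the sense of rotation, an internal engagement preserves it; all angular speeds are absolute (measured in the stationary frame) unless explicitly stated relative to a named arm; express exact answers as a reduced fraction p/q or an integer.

3-mesh fixed-axis compound train (all bearings frame-fixed)
mesh 1 [32T→73T]: |ω|/ω_in = 1×32/73 = 32/73, sense flips to −
mesh 2 [52T→71T]: |ω|/ω_in = (32/73)×52/71 = 1664/5183, sense flips to +
mesh 3 [61T→61T]: |ω|/ω_in = (1664/5183)×61/61 = 1664/5183, sense flips to −
signed output speed (× input speed) = -1664/5183

-1664/5183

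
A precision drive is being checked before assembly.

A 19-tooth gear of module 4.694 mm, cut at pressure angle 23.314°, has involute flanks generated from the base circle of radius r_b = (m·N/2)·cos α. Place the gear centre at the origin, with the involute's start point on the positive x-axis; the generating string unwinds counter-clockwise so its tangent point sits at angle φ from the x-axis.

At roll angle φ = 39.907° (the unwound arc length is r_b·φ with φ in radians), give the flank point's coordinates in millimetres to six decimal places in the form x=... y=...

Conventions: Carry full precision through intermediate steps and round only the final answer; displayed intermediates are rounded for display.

single-mesh involute tooth geometry (19T wheel at module 4.694)
pitch radius r_p = m·N/2 = 4.694·19/2 = 44.593000
base radius r_b = r_p·cos α = 44.593000·cos 23.314° = 40.951968
roll angle φ = 39.907° = 0.69650854 rad
x = r_b·(cos φ + φ·sin φ) = 49.712709
y = r_b·(sin φ − φ·cos φ) = 4.392543

x=49.712709 y=4.392543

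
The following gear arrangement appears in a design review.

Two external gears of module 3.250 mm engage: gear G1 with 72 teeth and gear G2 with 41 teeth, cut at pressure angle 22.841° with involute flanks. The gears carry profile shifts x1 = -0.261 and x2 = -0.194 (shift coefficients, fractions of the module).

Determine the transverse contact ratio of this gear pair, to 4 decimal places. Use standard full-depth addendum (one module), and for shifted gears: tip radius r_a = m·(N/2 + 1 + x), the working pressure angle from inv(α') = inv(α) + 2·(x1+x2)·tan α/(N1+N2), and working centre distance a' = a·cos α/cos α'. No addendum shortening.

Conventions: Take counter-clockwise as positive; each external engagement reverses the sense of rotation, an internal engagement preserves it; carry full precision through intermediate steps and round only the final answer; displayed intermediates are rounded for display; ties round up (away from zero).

1.7025

topology: single-mesh involute geometry — m = 3.250, 72T/41T pair
base radii: r_b1 = 107.825517, r_b2 = 61.400642
tip radii: r_a1 = 119.401750, r_a2 = 69.244500
inv(α') = inv(22.841°) + 2·(-0.261-0.194)·tan α/(72+41) = 0.01916093  ⇒  α' = 21.68155°
a' = a·cos α / cos α' = 183.6250·cos 22.841°/cos 21.68155° = 182.110160
action lengths: √(r_a1²−r_b1²) = 51.287774, √(r_a2²−r_b2²) = 32.011904
base pitch p_b = π·m·cos α = 9.409551
CR = (51.287774 + 32.011904 − 182.110160·sin 21.68155°)/9.409551 = 1.702476
contact ratio ≈ 1.7025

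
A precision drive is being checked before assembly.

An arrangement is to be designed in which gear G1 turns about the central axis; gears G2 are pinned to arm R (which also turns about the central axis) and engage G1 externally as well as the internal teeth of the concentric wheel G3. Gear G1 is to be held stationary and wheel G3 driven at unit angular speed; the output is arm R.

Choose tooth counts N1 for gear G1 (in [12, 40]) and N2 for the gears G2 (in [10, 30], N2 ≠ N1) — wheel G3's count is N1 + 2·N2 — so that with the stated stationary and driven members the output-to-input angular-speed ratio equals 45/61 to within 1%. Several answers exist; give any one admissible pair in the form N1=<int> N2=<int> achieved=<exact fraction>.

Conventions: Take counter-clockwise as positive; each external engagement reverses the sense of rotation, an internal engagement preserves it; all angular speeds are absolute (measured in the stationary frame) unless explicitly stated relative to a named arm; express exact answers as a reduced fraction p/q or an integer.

N1=32 N2=29 achieved=45/61

topology: planetary set — design target 45/61, arm = carrier (Willis)
Willis with ω_sun = 0: ω_arm/ω_ring = N3/(N1+N3); set equal to 45/61  ⇒  N3/N1 = (45/61)/(1 − 45/61) = 45/16
N3 = N1 + 2·N2  ⇒  N2/N1 = (N3/N1 − 1)/2 = (45/16 − 1)/2 = 29/32
smallest multiple with N1 ≥ 12 and N2 ≥ 10: k = 1  ⇒  N1 = 1·32 = 32, N2 = 1·29 = 29 (N1 ≤ 40, N2 ≤ 30, N2 ≠ N1 ✓), N3 = 32 + 2·29 = 90
check: N3/(N1+N3) with N1 = 32, N3 = 90 gives 45/61; |achieved − target| = 0 ≤ 9/1220 ✓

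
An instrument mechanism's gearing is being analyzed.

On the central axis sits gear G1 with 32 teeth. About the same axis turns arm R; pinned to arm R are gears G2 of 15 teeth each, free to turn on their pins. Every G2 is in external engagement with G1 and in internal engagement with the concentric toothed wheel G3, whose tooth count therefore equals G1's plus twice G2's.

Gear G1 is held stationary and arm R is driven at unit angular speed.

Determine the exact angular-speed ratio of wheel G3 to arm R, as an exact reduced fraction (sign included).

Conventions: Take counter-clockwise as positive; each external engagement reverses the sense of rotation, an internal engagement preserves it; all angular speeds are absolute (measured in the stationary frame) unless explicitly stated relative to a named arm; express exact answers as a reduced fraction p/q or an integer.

47/31

planetary set (32T centre, 15T on arm, 62T internal) — Willis relation
ring teeth: 32 + 2·15 = 62
32(ω_sun−ω_arm) = −62(ω_ring−ω_arm),  ω_sun = 0, ω_arm = 1
ω_ring = 1 − (32/62)(0−1) = 47/31
ω_out/ω_in = 47/31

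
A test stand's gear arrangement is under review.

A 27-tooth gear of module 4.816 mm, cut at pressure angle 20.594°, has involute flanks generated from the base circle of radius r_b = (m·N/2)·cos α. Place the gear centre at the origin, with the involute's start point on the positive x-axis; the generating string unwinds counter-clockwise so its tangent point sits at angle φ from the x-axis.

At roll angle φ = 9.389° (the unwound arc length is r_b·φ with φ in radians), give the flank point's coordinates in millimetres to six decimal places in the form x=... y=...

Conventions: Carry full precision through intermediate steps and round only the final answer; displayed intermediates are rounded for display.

x=61.672919 y=0.089031

class = single-mesh tooth geometry [base-circle involute, m = 4.816, 27T]
pitch radius r_p = m·N/2 = 4.816·27/2 = 65.016000
base radius r_b = r_p·cos α = 65.016000·cos 20.594° = 60.861242
roll angle φ = 9.389° = 0.16386896 rad
x = r_b·(cos φ + φ·sin φ) = 61.672919
y = r_b·(sin φ − φ·cos φ) = 0.089031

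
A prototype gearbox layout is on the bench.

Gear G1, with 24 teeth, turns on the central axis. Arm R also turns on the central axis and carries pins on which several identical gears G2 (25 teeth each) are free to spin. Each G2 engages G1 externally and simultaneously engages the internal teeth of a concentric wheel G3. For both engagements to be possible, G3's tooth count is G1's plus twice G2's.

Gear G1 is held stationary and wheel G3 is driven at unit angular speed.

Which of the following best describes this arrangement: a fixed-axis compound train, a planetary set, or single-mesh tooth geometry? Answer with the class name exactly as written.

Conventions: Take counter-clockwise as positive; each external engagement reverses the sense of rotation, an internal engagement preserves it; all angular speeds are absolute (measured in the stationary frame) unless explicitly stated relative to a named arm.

planetary set

class = planetary set [G3 = 24+2·25 = 74; Willis about the carrier]
classification: planetary set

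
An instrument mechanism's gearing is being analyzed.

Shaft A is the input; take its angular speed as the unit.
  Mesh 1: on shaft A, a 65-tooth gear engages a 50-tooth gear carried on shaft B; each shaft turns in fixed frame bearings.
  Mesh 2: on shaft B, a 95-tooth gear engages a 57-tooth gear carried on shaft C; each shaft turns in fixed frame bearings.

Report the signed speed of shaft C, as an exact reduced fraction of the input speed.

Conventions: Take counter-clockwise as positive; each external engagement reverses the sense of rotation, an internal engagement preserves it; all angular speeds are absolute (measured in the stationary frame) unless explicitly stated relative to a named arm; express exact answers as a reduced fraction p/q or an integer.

13/6

2-mesh fixed-axis compound train (all bearings frame-fixed)
mesh 1 [65T→50T]: |ω|/ω_in = 1×65/50 = 13/10, sense flips to −
mesh 2 [95T→57T]: |ω|/ω_in = (13/10)×95/57 = 13/6, sense flips to +
signed output speed (× input speed) = 13/6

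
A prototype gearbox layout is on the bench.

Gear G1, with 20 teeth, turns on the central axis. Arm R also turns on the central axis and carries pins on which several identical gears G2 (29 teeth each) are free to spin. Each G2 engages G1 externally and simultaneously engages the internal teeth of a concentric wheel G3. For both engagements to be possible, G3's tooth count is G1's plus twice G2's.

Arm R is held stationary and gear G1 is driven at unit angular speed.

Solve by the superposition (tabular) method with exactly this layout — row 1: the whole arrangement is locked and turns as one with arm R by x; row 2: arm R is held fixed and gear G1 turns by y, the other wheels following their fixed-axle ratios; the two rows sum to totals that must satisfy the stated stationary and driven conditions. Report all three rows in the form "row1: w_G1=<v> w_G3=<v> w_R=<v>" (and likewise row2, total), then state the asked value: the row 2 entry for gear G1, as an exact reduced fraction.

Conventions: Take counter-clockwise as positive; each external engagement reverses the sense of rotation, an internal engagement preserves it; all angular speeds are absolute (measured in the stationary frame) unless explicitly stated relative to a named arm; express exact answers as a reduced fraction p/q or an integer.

row1: w_G1=0 w_G3=0 w_R=0
row2: w_G1=1 w_G3=-10/39 w_R=0
total: w_G1=1 w_G3=-10/39 w_R=0
asked value: 1

recognized (axles ride arm R): planetary set, 20/29/78 teeth
row 1: whole set turns with the arm by x
row 2 (arm held, sun turns y): ω_ring = −(20/78)·y, ω_arm = 0
boundary: total ω_arm = x = 0 and total ω_sun = x + y = 1  ⇒  y = 1, x = 0
row 2 ring = −(20/78)·1 = -10/39
totals (row 1 + row 2): sun 0 + 1 = 1, ring 0 + (-10/39) = -10/39, arm 0 + 0 = 0
asked cell (row2, sun) = 1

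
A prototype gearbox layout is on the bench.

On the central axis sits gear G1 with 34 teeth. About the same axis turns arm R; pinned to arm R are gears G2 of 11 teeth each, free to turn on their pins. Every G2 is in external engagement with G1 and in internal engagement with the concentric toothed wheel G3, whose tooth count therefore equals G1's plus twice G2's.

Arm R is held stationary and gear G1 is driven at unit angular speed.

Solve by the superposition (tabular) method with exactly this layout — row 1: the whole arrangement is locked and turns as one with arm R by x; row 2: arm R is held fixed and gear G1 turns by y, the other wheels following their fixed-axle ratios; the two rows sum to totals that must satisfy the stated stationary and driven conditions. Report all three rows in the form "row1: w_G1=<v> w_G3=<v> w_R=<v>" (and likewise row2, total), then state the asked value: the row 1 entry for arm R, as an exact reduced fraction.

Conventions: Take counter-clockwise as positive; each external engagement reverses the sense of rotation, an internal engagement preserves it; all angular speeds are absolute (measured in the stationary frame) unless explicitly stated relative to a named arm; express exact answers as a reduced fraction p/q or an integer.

planetary set (34T centre, 11T on arm, 56T internal) — Willis relation
superposition row 1 [locked train]: every member turns x
row 2: sun turns y, ring = −(34/56)·y, arm 0
boundary: total ω_arm = x = 0 and total ω_sun = x + y = 1  ⇒  y = 1, x = 0
row 2 ring = −(34/56)·1 = -17/28
totals (row 1 + row 2): sun 0 + 1 = 1, ring 0 + (-17/28) = -17/28, arm 0 + 0 = 0
asked cell (row1, arm) = 0

row1: w_G1=0 w_G3=0 w_R=0
row2: w_G1=1 w_G3=-17/28 w_R=0
total: w_G1=1 w_G3=-17/28 w_R=0
asked value: 0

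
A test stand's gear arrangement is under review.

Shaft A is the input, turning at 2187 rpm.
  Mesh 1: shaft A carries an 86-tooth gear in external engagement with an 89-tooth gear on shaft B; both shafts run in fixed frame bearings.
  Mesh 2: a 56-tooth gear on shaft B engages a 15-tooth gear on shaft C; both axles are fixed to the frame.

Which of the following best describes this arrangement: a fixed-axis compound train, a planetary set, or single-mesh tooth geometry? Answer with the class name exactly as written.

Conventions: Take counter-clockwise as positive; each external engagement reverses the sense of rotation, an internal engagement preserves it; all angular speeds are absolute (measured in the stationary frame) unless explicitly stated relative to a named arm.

topology: fixed-axis compound train — 2 meshes, A→C
classification: fixed-axis compound train

fixed-axis compound train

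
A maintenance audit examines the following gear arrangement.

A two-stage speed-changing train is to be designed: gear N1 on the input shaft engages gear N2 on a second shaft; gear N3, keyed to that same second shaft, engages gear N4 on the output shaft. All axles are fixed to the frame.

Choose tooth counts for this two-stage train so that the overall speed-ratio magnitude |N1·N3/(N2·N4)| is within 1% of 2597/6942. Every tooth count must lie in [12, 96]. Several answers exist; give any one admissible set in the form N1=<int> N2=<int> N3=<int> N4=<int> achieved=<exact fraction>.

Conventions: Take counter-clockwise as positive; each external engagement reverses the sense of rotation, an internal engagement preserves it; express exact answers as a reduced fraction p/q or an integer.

design class (target 2597/6942): fixed-axis compound train
target = 2597/6942 in lowest terms: an exact hit needs N1·N3 = k·2597 and N2·N4 = k·6942 for one integer k, every count in [12, 96]; additionally prefer no 1:1 stage (N1 ≠ N2, N3 ≠ N4)
k = 1: N1·N3 = 2597 = 49·53, N2·N4 = 6942 = 78·89
achieved = 49·53/(78·89) = 2597/6942; |achieved − target| = 0 ≤ 2597/694200 ✓

N1=49 N2=78 N3=53 N4=89 achieved=2597/6942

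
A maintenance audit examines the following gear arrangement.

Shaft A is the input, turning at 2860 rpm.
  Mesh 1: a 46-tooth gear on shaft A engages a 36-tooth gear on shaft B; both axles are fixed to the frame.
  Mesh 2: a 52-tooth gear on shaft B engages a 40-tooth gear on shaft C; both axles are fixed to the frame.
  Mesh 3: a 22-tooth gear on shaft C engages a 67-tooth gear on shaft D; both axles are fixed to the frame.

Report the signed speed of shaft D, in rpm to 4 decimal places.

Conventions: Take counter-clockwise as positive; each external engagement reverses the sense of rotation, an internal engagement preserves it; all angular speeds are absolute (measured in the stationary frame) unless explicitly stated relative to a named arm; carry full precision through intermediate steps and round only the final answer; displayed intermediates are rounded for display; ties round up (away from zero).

class = fixed-axis compound train [3 meshes; 3 ratios multiply, 3 sense flips]
mesh 1 [46T→36T]: ω = 2860.0000×46/36 = 3654.4444 rpm, sense flips to −
mesh 2 [52T→40T]: ω = 3654.4444×52/40 = 4750.7778 rpm, sense flips to +
mesh 3 [22T→67T]: ω = 4750.7778×22/67 = 1559.9569 rpm, sense flips to −
signed output speed = -1559.9569 rpm

-1559.9569 rpm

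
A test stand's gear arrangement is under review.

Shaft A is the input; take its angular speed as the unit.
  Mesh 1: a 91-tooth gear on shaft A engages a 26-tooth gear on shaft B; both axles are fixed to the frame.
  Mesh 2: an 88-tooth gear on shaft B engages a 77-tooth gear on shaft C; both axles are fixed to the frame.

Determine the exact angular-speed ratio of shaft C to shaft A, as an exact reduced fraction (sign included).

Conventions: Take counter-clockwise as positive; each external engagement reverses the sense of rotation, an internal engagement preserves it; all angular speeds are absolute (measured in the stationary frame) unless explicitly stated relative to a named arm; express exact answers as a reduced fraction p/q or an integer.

4

class = fixed-axis compound train [2 meshes; 2 ratios multiply, 2 sense flips]
mesh 1 [91T→26T]: running ratio 7/2, sense −
mesh 2 [88T→77T]: running ratio 4, sense +
ω_out/ω_in = 4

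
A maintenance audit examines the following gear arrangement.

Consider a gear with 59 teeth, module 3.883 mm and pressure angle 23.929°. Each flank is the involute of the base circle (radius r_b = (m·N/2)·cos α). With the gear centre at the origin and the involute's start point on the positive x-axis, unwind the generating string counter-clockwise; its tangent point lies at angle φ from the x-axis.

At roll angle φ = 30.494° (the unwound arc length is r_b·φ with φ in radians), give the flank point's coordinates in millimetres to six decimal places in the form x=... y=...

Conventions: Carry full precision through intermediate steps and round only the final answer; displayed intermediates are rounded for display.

x=118.498228 y=5.114001

class = single-mesh tooth geometry [base-circle involute, m = 3.883, 59T]
pitch radius r_p = m·N/2 = 3.883·59/2 = 114.548500
base radius r_b = r_p·cos α = 114.548500·cos 23.929° = 104.702916
roll angle φ = 30.494° = 0.53222070 rad
x = r_b·(cos φ + φ·sin φ) = 118.498228
y = r_b·(sin φ − φ·cos φ) = 5.114001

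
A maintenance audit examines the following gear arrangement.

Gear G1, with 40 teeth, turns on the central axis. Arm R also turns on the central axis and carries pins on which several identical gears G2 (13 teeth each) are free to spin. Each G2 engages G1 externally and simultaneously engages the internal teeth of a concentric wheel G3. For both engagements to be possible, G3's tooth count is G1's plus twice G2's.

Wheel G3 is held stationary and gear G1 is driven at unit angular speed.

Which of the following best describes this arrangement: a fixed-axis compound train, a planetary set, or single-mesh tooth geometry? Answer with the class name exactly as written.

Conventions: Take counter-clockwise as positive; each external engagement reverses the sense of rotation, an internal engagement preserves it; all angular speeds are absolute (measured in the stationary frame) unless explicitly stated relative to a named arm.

planetary set

class = planetary set [G3 = 40+2·13 = 66; Willis about the carrier]
classification: planetary set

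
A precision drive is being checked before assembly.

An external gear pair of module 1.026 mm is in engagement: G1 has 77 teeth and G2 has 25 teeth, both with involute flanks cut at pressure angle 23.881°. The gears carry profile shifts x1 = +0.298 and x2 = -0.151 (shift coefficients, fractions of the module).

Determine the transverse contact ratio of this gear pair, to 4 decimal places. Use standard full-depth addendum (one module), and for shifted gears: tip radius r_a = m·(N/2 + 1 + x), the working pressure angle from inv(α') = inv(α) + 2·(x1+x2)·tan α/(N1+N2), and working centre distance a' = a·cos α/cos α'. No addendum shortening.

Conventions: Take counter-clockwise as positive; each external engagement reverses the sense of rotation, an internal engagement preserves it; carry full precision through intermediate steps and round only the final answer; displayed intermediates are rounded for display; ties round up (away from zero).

1.5504

topology: single-mesh involute geometry — m = 1.026, 77T/25T pair
base radii: r_b1 = 36.119250, r_b2 = 11.727029
tip radii: r_a1 = 40.832748, r_a2 = 13.696074
inv(α') = inv(23.881°) + 2·(+0.298-0.151)·tan α/(77+25) = 0.02721639  ⇒  α' = 24.24762°
a' = a·cos α / cos α' = 52.3260·cos 23.881°/cos 24.24762° = 52.475737
action lengths: √(r_a1²−r_b1²) = 19.045027, √(r_a2²−r_b2²) = 7.075254
base pitch p_b = π·m·cos α = 2.947324
CR = (19.045027 + 7.075254 − 52.475737·sin 24.24762°)/2.947324 = 1.550387
contact ratio ≈ 1.5504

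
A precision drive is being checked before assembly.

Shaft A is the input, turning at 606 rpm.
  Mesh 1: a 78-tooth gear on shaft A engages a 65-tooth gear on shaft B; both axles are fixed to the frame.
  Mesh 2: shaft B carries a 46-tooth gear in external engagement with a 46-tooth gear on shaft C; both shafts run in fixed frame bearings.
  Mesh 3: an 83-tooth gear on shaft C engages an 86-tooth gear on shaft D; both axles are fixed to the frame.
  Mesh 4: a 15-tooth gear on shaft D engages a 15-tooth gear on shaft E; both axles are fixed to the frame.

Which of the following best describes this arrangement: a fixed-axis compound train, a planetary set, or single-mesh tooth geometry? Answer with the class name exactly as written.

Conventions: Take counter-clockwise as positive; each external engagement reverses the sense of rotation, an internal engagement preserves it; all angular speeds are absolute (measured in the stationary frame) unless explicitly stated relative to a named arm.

fixed-axis compound train

4-mesh fixed-axis compound train (all bearings frame-fixed)
classification: fixed-axis compound train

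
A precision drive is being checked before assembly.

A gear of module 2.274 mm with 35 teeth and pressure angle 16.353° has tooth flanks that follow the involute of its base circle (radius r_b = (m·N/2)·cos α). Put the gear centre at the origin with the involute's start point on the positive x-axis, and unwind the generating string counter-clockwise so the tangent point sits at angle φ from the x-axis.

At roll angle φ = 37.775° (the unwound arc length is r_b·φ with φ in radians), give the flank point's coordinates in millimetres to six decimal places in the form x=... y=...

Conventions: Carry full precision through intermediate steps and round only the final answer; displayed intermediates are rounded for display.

x=45.603839 y=3.491579

class = single-mesh tooth geometry [base-circle involute, m = 2.274, 35T]
pitch radius r_p = m·N/2 = 2.274·35/2 = 39.795000
base radius r_b = r_p·cos α = 39.795000·cos 16.353° = 38.185104
roll angle φ = 37.775° = 0.65929812 rad
x = r_b·(cos φ + φ·sin φ) = 45.603839
y = r_b·(sin φ − φ·cos φ) = 3.491579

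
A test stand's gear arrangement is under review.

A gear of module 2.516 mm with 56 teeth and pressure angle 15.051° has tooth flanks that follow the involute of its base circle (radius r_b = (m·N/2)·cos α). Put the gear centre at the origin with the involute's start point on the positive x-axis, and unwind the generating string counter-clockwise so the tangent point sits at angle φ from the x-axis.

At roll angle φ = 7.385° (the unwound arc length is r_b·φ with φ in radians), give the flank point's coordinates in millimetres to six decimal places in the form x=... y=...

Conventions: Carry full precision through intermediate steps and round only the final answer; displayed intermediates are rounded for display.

recognized (one wheel, involute flank): single-mesh tooth geometry, m = 2.516, N = 56
pitch radius r_p = m·N/2 = 2.516·56/2 = 70.448000
base radius r_b = r_p·cos α = 70.448000·cos 15.051° = 68.031286
roll angle φ = 7.385° = 0.12889257 rad
x = r_b·(cos φ + φ·sin φ) = 68.594053
y = r_b·(sin φ − φ·cos φ) = 0.048479

x=68.594053 y=0.048479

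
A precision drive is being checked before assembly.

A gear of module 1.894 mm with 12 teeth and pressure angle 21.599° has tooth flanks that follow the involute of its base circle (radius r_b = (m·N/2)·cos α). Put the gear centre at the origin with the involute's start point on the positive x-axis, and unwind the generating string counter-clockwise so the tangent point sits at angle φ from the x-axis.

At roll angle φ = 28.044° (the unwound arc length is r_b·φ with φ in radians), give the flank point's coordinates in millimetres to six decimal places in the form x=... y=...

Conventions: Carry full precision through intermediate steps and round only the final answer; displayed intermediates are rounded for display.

x=11.756913 y=0.403184

class = single-mesh tooth geometry [base-circle involute, m = 1.894, 12T]
pitch radius r_p = m·N/2 = 1.894·12/2 = 11.364000
base radius r_b = r_p·cos α = 11.364000·cos 21.599° = 10.566053
roll angle φ = 28.044° = 0.48946014 rad
x = r_b·(cos φ + φ·sin φ) = 11.756913
y = r_b·(sin φ − φ·cos φ) = 0.403184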